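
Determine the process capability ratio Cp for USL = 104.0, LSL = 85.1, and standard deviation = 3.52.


Cp = (USL - LSL) / (6 * sigma)
= (104.0 - 85.1) / (6 * 3.52)
= 18.9000 / 21.1200
= 0.8949

0.8949


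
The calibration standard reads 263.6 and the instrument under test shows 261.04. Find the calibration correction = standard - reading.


Correction = standard - reading
= 263.6 - 261.04
= 2.5600

2.5600


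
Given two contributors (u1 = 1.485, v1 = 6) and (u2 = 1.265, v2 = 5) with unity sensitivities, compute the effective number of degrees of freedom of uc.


uc = sqrt(u1^2 + u2^2) = sqrt(1.485^2 + 1.265^2) = 1.9507563
v_eff = uc^4 / (u1^4/v1 + u2^4/v2)
= 1.9507563^4 / (1.485^4/6 + 1.265^4/5)
= 14.481451 / 1.3226469
v_eff = 10.9488

10.9488


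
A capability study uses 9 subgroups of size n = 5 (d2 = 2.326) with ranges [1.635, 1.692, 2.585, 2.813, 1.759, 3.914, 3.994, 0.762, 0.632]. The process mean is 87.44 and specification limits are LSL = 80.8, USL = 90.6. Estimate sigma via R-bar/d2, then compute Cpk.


R_bar = (1.635 + 1.692 + 2.585 + 2.813 + 1.759 + 3.914 + 3.994 + 0.762 + 0.632) / 9 = 2.1984444
sigma = R_bar / d2 = 2.1984444 / 2.326 = 0.94516096
Cp = (USL - LSL)/(6*sigma) = (90.6 - 80.8)/(6*0.94516096) = 1.7281
Cpu = (90.6 - 87.44)/(3*0.94516096) = 1.1144
Cpl = (87.44 - 80.8)/(3*0.94516096) = 2.3418
Cpk = min(Cpu, Cpl) = 1.1144

1.1144


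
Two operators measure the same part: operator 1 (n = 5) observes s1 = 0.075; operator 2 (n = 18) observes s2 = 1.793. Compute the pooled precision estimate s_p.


s_p = sqrt(((n1-1)*s1^2 + (n2-1)*s2^2) / (n1+n2-2))
numerator = (5-1)*0.075^2 + (18-1)*1.793^2 = 0.0225 + 54.652433 = 54.674933
denominator = 5 + 18 - 2 = 21
s_p^2 = 54.674933 / 21 = 2.6035682
s_p = sqrt(2.6035682) = 1.6136

1.6136


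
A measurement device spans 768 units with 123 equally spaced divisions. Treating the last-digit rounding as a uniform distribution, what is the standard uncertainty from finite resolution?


resolution = range / divisions
resolution = 768 / 123 = 6.2439024
u_res = resolution / (2*sqrt(3))
u_res = 6.2439024 / 3.4641016
u_res = 1.8025

1.8025


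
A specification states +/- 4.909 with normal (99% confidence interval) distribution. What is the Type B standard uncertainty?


u_B = half_width / 2.576
u_B = 4.909 / 2.576
u_B = 1.9057

1.9057


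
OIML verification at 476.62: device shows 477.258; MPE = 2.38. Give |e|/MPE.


e = indication - reference = 477.258 - 476.62 = 0.6380
|e| = 0.6380
ratio = |e| / MPE = 0.6380 / 2.38
ratio = 0.2681

0.2681


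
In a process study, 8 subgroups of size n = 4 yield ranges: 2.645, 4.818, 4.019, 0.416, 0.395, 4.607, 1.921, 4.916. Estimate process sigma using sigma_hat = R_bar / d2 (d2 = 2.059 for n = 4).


R_bar = (2.645 + 4.818 + 4.019 + 0.416 + 0.395 + 4.607 + 1.921 + 4.916) / 8
R_bar = 23.737 / 8 = 2.967125
sigma_hat = R_bar / d2 = 2.967125 / 2.059 = 1.4411

1.4411


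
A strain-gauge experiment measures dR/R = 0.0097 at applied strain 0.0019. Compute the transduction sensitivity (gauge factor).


GF = (dR/R) / epsilon
= 0.0097 / 0.0019
= 5.1053

5.1053


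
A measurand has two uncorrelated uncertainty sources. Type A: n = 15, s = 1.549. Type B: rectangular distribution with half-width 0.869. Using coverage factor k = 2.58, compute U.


u_A = s / sqrt(n) = 1.549 / sqrt(15) = 0.39995008
u_B = half_width / sqrt(3) = 0.869 / sqrt(3) = 0.50171738
uc = sqrt(u_A^2 + u_B^2) = sqrt(0.39995008^2 + 0.50171738^2) = 0.64162325
U = k * uc = 2.58 * 0.64162325
U = 1.6554

1.6554


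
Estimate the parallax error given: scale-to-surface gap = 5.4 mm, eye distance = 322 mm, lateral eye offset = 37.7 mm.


error = h * offset / d
= 5.4 * 37.7 / 322
= 0.6322

0.6322


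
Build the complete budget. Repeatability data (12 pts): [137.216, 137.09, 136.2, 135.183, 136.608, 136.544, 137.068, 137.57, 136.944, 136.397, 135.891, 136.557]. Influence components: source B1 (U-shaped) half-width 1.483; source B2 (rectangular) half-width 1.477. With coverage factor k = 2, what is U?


mean = (137.216 + 137.09 + 136.2 + 135.183 + 136.608 + 136.544 + 137.068 + 137.57 + 136.944 + 136.397 + 135.891 + 136.557) / 12 = 136.6056667
s = sqrt(sum((x - mean)^2)/(n-1)) = 0.64767126
u_A = s / sqrt(n) = 0.64767126 / sqrt(12) = 0.18696659
u_B1 = 1.483 / sqrt(2) = 1.0486394
u_B2 = 1.477 / sqrt(3) = 0.85274635
uc = sqrt(0.18696659^2 + 1.0486394^2 + 0.85274635^2) = 1.3644697
U = k * uc = 2 * 1.3644697
U = 2.7289

2.7289


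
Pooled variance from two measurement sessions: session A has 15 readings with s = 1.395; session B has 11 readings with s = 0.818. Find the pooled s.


s_p = sqrt(((n1-1)*s1^2 + (n2-1)*s2^2) / (n1+n2-2))
numerator = (15-1)*1.395^2 + (11-1)*0.818^2 = 27.24435 + 6.69124 = 33.93559
denominator = 15 + 11 - 2 = 24
s_p^2 = 33.93559 / 24 = 1.4139829
s_p = sqrt(1.4139829) = 1.1891

1.1891


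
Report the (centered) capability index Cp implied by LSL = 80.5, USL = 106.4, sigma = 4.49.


Cp = (USL - LSL) / (6 * sigma)
= (106.4 - 80.5) / (6 * 4.49)
= 25.9000 / 26.9400
= 0.9614

0.9614


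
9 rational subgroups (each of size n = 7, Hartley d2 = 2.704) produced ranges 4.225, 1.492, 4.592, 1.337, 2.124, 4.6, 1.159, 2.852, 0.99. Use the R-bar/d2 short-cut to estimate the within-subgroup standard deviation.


R_bar = (4.225 + 1.492 + 4.592 + 1.337 + 2.124 + 4.6 + 1.159 + 2.852 + 0.99) / 9
R_bar = 23.371 / 9 = 2.5967778
sigma_hat = R_bar / d2 = 2.5967778 / 2.704 = 0.9603

0.9603


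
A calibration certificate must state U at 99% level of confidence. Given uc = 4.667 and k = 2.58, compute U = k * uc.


U = k * uc
U = 2.58 * 4.667
U = 12.0409

12.0409


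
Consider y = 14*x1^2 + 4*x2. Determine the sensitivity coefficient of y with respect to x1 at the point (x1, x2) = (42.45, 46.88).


y = 14*x1^2 + 4*x2
dy/dx1 = 2*14*x1
Evaluate at x1 = 42.45: c1 = 28 * 42.45
c1 = 1188.6000

1188.6000


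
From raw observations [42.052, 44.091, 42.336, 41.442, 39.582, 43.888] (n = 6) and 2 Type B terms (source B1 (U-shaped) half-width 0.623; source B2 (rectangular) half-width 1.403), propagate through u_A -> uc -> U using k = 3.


mean = (42.052 + 44.091 + 42.336 + 41.442 + 39.582 + 43.888) / 6 = 42.23183333
s = sqrt(sum((x - mean)^2)/(n-1)) = 1.6666153
u_A = s / sqrt(n) = 1.6666153 / sqrt(6) = 0.68039285
u_B1 = 0.623 / sqrt(2) = 0.44052752
u_B2 = 1.403 / sqrt(3) = 0.81002243
uc = sqrt(0.68039285^2 + 0.44052752^2 + 0.81002243^2) = 1.1459211
U = k * uc = 3 * 1.1459211
U = 3.4378

3.4378


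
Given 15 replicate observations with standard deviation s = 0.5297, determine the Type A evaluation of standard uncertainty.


u_A = s / sqrt(n)
u_A = 0.5297 / sqrt(15)
u_A = 0.5297 / 3.8729833
u_A = 0.1368

0.1368


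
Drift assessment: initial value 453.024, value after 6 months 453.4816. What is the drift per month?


rate = (v2 - v1) / months
= (453.4816 - 453.024) / 6
= 0.4576 / 6
= 0.0763

0.0763


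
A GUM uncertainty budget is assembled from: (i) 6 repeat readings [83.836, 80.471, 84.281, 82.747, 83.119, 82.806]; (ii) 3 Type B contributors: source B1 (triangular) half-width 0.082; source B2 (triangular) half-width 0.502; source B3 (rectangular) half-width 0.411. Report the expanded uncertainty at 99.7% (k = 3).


mean = (83.836 + 80.471 + 84.281 + 82.747 + 83.119 + 82.806) / 6 = 82.87666667
s = sqrt(sum((x - mean)^2)/(n-1)) = 1.3236493
u_A = s / sqrt(n) = 1.3236493 / sqrt(6) = 0.54037756
u_B1 = 0.082 / sqrt(6) = 0.03347636
u_B2 = 0.502 / sqrt(6) = 0.20494064
u_B3 = 0.411 / sqrt(3) = 0.23729096
uc = sqrt(0.54037756^2 + 0.03347636^2 + 0.20494064^2 + 0.23729096^2) = 0.62564866
U = k * uc = 3 * 0.62564866
U = 1.8769

1.8769


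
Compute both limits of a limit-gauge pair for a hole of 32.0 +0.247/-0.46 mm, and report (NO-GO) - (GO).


GO = nominal - lower_tol (smallest hole = maximum material condition)
GO = 32.0 - 0.46 = 31.54
NO-GO = nominal + upper_tol (largest hole = least material condition)
NO-GO = 32.0 + 0.247 = 32.247
spread = NO-GO - GO = 32.247 - 31.54 = 0.7070

0.7070


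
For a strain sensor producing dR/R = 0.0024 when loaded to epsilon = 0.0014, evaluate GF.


GF = (dR/R) / epsilon
= 0.0024 / 0.0014
= 1.7143

1.7143


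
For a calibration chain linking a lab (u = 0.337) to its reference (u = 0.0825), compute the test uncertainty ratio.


TUR = u_lab / u_ref
= 0.337 / 0.0825
= 4.0848

4.0848


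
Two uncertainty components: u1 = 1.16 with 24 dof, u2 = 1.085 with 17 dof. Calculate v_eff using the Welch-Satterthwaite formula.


uc = sqrt(u1^2 + u2^2) = sqrt(1.16^2 + 1.085^2) = 1.5883403
v_eff = uc^4 / (u1^4/v1 + u2^4/v2)
= 1.5883403^4 / (1.16^4/24 + 1.085^4/17)
= 6.3646455 / 0.15696441
v_eff = 40.5483

40.5483


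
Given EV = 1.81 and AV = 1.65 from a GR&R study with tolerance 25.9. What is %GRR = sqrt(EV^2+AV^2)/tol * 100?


GRR = sqrt(EV^2 + AV^2) = sqrt(1.81^2 + 1.65^2) = 2.449204
%GRR = GRR / tol * 100 = 2.449204 / 25.9 * 100
%GRR = 9.4564

9.4564


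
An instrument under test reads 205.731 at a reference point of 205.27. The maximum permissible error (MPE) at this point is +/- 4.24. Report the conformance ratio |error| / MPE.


e = indication - reference = 205.731 - 205.27 = 0.4610
|e| = 0.4610
ratio = |e| / MPE = 0.4610 / 4.24
ratio = 0.1087

0.1087


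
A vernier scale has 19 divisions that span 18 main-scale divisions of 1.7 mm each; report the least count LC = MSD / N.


LC = MSD / n_div
= 1.7 / 19
= 0.0895

0.0895


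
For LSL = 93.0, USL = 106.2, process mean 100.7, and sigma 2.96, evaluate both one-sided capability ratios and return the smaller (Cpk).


Cpu = (USL - mean) / (3*sigma) = (106.2 - 100.7) / (3*2.96) = 0.6194
Cpl = (mean - LSL) / (3*sigma) = (100.7 - 93.0) / (3*2.96) = 0.8671
Cpk = min(Cpu, Cpl) = 0.6194

0.6194


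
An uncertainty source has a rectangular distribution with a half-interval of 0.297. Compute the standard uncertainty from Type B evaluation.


u_B = half_width / sqrt(3)
u_B = 0.297 / 1.7320508
u_B = 0.1715

0.1715


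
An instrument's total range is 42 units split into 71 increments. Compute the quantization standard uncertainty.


resolution = range / divisions
resolution = 42 / 71 = 0.5915493
u_res = resolution / (2*sqrt(3))
u_res = 0.5915493 / 3.4641016
u_res = 0.1708

0.1708


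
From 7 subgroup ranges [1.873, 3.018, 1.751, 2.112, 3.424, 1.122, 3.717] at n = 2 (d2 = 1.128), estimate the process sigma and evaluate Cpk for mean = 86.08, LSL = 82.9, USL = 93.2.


R_bar = (1.873 + 3.018 + 1.751 + 2.112 + 3.424 + 1.122 + 3.717) / 7 = 2.431
sigma = R_bar / d2 = 2.431 / 1.128 = 2.1551418
Cp = (USL - LSL)/(6*sigma) = (93.2 - 82.9)/(6*2.1551418) = 0.7965
Cpu = (93.2 - 86.08)/(3*2.1551418) = 1.1012
Cpl = (86.08 - 82.9)/(3*2.1551418) = 0.4918
Cpk = min(Cpu, Cpl) = 0.4918

0.4918


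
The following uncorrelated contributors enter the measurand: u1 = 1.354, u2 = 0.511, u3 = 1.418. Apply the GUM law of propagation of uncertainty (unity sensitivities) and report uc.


uc = sqrt(1.354^2 + 0.511^2 + 1.418^2)
uc = sqrt(4.105161)
uc = 2.0261

2.0261


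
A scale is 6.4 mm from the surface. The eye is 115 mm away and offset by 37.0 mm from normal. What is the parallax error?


error = h * offset / d
= 6.4 * 37.0 / 115
= 2.0591

2.0591


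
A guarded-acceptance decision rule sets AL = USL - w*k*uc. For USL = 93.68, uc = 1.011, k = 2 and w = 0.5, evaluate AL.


U = k * uc = 2 * 1.011 = 2.022
guard band g = w * U = 0.5 * 2.022 = 1.011
AL = USL - g = 93.68 - 1.011
AL = 92.6690

92.6690


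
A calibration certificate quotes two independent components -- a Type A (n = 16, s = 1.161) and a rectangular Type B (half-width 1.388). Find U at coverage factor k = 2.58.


u_A = s / sqrt(n) = 1.161 / sqrt(16) = 0.29025
u_B = half_width / sqrt(3) = 1.388 / sqrt(3) = 0.80136217
uc = sqrt(u_A^2 + u_B^2) = sqrt(0.29025^2 + 0.80136217^2) = 0.85230651
U = k * uc = 2.58 * 0.85230651
U = 2.1990

2.1990


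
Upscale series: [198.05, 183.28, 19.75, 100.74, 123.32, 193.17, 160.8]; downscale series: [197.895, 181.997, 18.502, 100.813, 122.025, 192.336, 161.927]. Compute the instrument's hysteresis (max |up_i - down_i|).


|198.05 - 197.895| = 0.1550
|183.28 - 181.997| = 1.2830
|19.75 - 18.502| = 1.2480
|100.74 - 100.813| = 0.0730
|123.32 - 122.025| = 1.2950
|193.17 - 192.336| = 0.8340
|160.8 - 161.927| = 1.1270
hysteresis = max(diffs) = 1.2950

1.2950


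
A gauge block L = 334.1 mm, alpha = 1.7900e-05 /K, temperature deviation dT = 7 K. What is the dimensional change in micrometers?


dL = L * alpha * dT
= 334.1 * 1.7900e-05 * 7
= 0.0418627 mm
dL_um = 0.0418627 * 1000 = 41.8627 um

41.8627


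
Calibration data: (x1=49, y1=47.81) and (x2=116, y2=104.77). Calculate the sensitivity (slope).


slope = (y2 - y1) / (x2 - x1)
= (104.77 - 47.81) / (116 - 49)
= 56.9600 / 67
= 0.8501

0.8501


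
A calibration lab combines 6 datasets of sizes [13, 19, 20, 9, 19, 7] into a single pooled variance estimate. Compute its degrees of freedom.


nu = sum_i (n_i - 1)
nu = ((13 - 1) + (19 - 1) + (20 - 1) + (9 - 1) + (19 - 1) + (7 - 1))
nu = 12 + 18 + 19 + 8 + 18 + 6
nu = 81

81


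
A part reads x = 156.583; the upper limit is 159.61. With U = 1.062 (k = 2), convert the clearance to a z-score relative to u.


u = U / k = 1.062 / 2 = 0.531
margin = |USL - x| = |159.61 - 156.583| = 3.027
z = margin / u = 3.027 / 0.531
z = 5.7006

5.7006


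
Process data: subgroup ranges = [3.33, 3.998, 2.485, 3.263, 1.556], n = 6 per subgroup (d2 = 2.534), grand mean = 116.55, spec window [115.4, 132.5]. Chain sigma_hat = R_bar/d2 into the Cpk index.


R_bar = (3.33 + 3.998 + 2.485 + 3.263 + 1.556) / 5 = 2.9264
sigma = R_bar / d2 = 2.9264 / 2.534 = 1.154854
Cp = (USL - LSL)/(6*sigma) = (132.5 - 115.4)/(6*1.154854) = 2.4678
Cpu = (132.5 - 116.55)/(3*1.154854) = 4.6038
Cpl = (116.55 - 115.4)/(3*1.154854) = 0.3319
Cpk = min(Cpu, Cpl) = 0.3319

0.3319


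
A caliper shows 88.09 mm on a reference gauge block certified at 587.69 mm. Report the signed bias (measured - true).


Systematic error = measured - true
= 88.09 - 587.69
= -499.6000

-499.6000


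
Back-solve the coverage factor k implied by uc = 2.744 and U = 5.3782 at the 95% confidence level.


k = U / uc
k = 5.3782 / 2.744
k = 1.96

1.96


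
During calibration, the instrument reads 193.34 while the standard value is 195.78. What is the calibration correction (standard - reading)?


Correction = standard - reading
= 195.78 - 193.34
= 2.4400

2.4400


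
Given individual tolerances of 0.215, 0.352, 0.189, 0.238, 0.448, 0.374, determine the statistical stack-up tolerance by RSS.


RSS = sqrt(0.215^2 + 0.352^2 + 0.189^2 + 0.238^2 + 0.448^2 + 0.374^2)
= sqrt(0.603074)
= 0.7766

0.7766


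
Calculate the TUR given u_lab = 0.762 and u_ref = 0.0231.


TUR = u_lab / u_ref
= 0.762 / 0.0231
= 32.9870

32.9870


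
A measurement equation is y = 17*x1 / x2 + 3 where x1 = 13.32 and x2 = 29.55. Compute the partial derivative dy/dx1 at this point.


y = 17*x1 / x2 + 3
dy/dx1 = 17/x2
Evaluate at x2 = 29.55: c1 = 17 / 29.55
c1 = 0.5753

0.5753


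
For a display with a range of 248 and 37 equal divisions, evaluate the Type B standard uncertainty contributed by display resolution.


resolution = range / divisions
resolution = 248 / 37 = 6.7027027
u_res = resolution / (2*sqrt(3))
u_res = 6.7027027 / 3.4641016
u_res = 1.9349

1.9349


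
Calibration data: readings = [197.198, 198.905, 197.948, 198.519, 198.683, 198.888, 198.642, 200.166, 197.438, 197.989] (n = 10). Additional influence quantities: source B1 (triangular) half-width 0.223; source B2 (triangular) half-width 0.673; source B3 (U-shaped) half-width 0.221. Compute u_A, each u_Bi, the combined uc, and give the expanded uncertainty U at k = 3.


mean = (197.198 + 198.905 + 197.948 + 198.519 + 198.683 + 198.888 + 198.642 + 200.166 + 197.438 + 197.989) / 10 = 198.4376
s = sqrt(sum((x - mean)^2)/(n-1)) = 0.84944913
u_A = s / sqrt(n) = 0.84944913 / sqrt(10) = 0.2686194
u_B1 = 0.223 / sqrt(6) = 0.091039369
u_B2 = 0.673 / sqrt(6) = 0.2747511
u_B3 = 0.221 / sqrt(2) = 0.1562706
uc = sqrt(0.2686194^2 + 0.091039369^2 + 0.2747511^2 + 0.1562706^2) = 0.42468013
U = k * uc = 3 * 0.42468013
U = 1.2740

1.2740


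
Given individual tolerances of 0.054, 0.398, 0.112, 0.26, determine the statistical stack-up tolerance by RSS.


RSS = sqrt(0.054^2 + 0.398^2 + 0.112^2 + 0.26^2)
= sqrt(0.241464)
= 0.4914

0.4914


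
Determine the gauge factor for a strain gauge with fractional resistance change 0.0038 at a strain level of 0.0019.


GF = (dR/R) / epsilon
= 0.0038 / 0.0019
= 2.0000

2.0000


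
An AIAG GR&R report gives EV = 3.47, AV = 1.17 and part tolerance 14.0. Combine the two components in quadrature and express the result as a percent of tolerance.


GRR = sqrt(EV^2 + AV^2) = sqrt(3.47^2 + 1.17^2) = 3.6619394
%GRR = GRR / tol * 100 = 3.6619394 / 14.0 * 100
%GRR = 26.1567

26.1567


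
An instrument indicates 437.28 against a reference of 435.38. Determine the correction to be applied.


Correction = standard - reading
= 435.38 - 437.28
= -1.9000

-1.9000


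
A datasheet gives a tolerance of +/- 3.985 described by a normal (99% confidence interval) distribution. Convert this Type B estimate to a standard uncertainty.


u_B = half_width / 2.576
u_B = 3.985 / 2.576
u_B = 1.5470

1.5470


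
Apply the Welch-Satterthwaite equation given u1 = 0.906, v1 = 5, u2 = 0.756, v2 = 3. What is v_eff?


uc = sqrt(u1^2 + u2^2) = sqrt(0.906^2 + 0.756^2) = 1.1799881
v_eff = uc^4 / (u1^4/v1 + u2^4/v2)
= 1.1799881^4 / (0.906^4/5 + 0.756^4/3)
= 1.9386996 / 0.24363881
v_eff = 7.9573

7.9573


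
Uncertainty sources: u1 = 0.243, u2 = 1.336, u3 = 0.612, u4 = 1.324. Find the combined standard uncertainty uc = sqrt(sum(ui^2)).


uc = sqrt(0.243^2 + 1.336^2 + 0.612^2 + 1.324^2)
uc = sqrt(3.971465)
uc = 1.9929

1.9929


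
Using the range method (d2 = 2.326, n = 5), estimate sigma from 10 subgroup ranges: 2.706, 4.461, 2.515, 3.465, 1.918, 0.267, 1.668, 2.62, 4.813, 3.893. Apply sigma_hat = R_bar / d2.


R_bar = (2.706 + 4.461 + 2.515 + 3.465 + 1.918 + 0.267 + 1.668 + 2.62 + 4.813 + 3.893) / 10
R_bar = 28.326 / 10 = 2.8326
sigma_hat = R_bar / d2 = 2.8326 / 2.326 = 1.2178

1.2178


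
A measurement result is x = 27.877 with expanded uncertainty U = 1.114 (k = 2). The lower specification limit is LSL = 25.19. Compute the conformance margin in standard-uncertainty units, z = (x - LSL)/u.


u = U / k = 1.114 / 2 = 0.557
margin = |LSL - x| = |25.19 - 27.877| = 2.687
z = margin / u = 2.687 / 0.557
z = 4.8241

4.8241


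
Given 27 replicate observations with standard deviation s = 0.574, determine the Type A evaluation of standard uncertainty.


u_A = s / sqrt(n)
u_A = 0.574 / sqrt(27)
u_A = 0.574 / 5.1961524
u_A = 0.1105

0.1105


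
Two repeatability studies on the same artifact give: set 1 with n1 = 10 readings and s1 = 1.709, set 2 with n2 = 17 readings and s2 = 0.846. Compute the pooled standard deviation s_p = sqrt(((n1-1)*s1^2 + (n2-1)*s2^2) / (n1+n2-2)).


s_p = sqrt(((n1-1)*s1^2 + (n2-1)*s2^2) / (n1+n2-2))
numerator = (10-1)*1.709^2 + (17-1)*0.846^2 = 26.286129 + 11.451456 = 37.737585
denominator = 10 + 17 - 2 = 25
s_p^2 = 37.737585 / 25 = 1.5095034
s_p = sqrt(1.5095034) = 1.2286

1.2286


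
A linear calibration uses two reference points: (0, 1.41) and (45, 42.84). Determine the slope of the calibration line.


slope = (y2 - y1) / (x2 - x1)
= (42.84 - 1.41) / (45 - 0)
= 41.4300 / 45
= 0.9207

0.9207


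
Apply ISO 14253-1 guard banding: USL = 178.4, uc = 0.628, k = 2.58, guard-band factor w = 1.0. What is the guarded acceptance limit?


U = k * uc = 2.58 * 0.628 = 1.62024
guard band g = w * U = 1.0 * 1.62024 = 1.62024
AL = USL - g = 178.4 - 1.62024
AL = 176.7798

176.7798


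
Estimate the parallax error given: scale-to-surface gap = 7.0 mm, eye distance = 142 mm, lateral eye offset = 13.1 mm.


error = h * offset / d
= 7.0 * 13.1 / 142
= 0.6458

0.6458


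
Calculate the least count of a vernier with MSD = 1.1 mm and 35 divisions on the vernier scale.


LC = MSD / n_div
= 1.1 / 35
= 0.0314

0.0314


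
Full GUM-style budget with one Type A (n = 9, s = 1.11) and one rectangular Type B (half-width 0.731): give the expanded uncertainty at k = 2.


u_A = s / sqrt(n) = 1.11 / sqrt(9) = 0.37
u_B = half_width / sqrt(3) = 0.731 / sqrt(3) = 0.42204305
uc = sqrt(u_A^2 + u_B^2) = sqrt(0.37^2 + 0.42204305^2) = 0.56126672
U = k * uc = 2 * 0.56126672
U = 1.1225

1.1225


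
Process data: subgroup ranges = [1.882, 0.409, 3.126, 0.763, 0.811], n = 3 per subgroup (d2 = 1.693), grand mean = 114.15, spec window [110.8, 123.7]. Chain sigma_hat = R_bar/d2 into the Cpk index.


R_bar = (1.882 + 0.409 + 3.126 + 0.763 + 0.811) / 5 = 1.3982
sigma = R_bar / d2 = 1.3982 / 1.693 = 0.82587123
Cp = (USL - LSL)/(6*sigma) = (123.7 - 110.8)/(6*0.82587123) = 2.6033
Cpu = (123.7 - 114.15)/(3*0.82587123) = 3.8545
Cpl = (114.15 - 110.8)/(3*0.82587123) = 1.3521
Cpk = min(Cpu, Cpl) = 1.3521

1.3521


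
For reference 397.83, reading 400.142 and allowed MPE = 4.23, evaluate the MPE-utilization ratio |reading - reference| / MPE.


e = indication - reference = 400.142 - 397.83 = 2.3120
|e| = 2.3120
ratio = |e| / MPE = 2.3120 / 4.23
ratio = 0.5466

0.5466


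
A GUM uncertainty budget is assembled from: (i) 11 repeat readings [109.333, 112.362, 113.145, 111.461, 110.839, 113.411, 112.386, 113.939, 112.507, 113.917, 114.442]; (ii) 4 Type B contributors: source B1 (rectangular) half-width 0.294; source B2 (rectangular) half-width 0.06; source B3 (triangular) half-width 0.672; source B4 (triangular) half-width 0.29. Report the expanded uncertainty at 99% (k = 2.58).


mean = (109.333 + 112.362 + 113.145 + 111.461 + 110.839 + 113.411 + 112.386 + 113.939 + 112.507 + 113.917 + 114.442) / 11 = 112.522
s = sqrt(sum((x - mean)^2)/(n-1)) = 1.5162789
u_A = s / sqrt(n) = 1.5162789 / sqrt(11) = 0.45717529
u_B1 = 0.294 / sqrt(3) = 0.16974098
u_B2 = 0.06 / sqrt(3) = 0.034641016
u_B3 = 0.672 / sqrt(6) = 0.27434285
u_B4 = 0.29 / sqrt(6) = 0.118392
uc = sqrt(0.45717529^2 + 0.16974098^2 + 0.034641016^2 + 0.27434285^2 + 0.118392^2) = 0.57297636
U = k * uc = 2.58 * 0.57297636
U = 1.4783

1.4783


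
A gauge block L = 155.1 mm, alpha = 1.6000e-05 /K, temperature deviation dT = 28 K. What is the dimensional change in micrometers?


dL = L * alpha * dT
= 155.1 * 1.6000e-05 * 28
= 0.0694848 mm
dL_um = 0.0694848 * 1000 = 69.4848 um

69.4848


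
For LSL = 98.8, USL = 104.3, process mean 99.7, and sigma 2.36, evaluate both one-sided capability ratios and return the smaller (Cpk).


Cpu = (USL - mean) / (3*sigma) = (104.3 - 99.7) / (3*2.36) = 0.6497
Cpl = (mean - LSL) / (3*sigma) = (99.7 - 98.8) / (3*2.36) = 0.1271
Cpk = min(Cpu, Cpl) = 0.1271

0.1271


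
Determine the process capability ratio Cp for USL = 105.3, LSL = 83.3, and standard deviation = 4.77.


Cp = (USL - LSL) / (6 * sigma)
= (105.3 - 83.3) / (6 * 4.77)
= 22.0000 / 28.6200
= 0.7687

0.7687


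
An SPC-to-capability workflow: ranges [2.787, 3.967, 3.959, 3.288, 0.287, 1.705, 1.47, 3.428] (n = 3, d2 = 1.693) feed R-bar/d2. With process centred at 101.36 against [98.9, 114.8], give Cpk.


R_bar = (2.787 + 3.967 + 3.959 + 3.288 + 0.287 + 1.705 + 1.47 + 3.428) / 8 = 2.611375
sigma = R_bar / d2 = 2.611375 / 1.693 = 1.5424542
Cp = (USL - LSL)/(6*sigma) = (114.8 - 98.9)/(6*1.5424542) = 1.7180
Cpu = (114.8 - 101.36)/(3*1.5424542) = 2.9045
Cpl = (101.36 - 98.9)/(3*1.5424542) = 0.5316
Cpk = min(Cpu, Cpl) = 0.5316

0.5316


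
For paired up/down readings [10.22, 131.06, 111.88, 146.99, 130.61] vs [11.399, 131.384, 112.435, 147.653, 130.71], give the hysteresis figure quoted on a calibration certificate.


|10.22 - 11.399| = 1.1790
|131.06 - 131.384| = 0.3240
|111.88 - 112.435| = 0.5550
|146.99 - 147.653| = 0.6630
|130.61 - 130.71| = 0.1000
hysteresis = max(diffs) = 1.1790

1.1790


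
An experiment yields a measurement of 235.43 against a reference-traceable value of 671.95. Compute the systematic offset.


Systematic error = measured - true
= 235.43 - 671.95
= -436.5200

-436.5200


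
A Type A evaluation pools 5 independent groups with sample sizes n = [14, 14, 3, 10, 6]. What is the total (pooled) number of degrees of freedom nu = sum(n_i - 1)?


nu = sum_i (n_i - 1)
nu = ((14 - 1) + (14 - 1) + (3 - 1) + (10 - 1) + (6 - 1))
nu = 13 + 13 + 2 + 9 + 5
nu = 42

42


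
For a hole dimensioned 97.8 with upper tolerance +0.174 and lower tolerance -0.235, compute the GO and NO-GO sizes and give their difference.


GO = nominal - lower_tol (smallest hole = maximum material condition)
GO = 97.8 - 0.235 = 97.565
NO-GO = nominal + upper_tol (largest hole = least material condition)
NO-GO = 97.8 + 0.174 = 97.974
spread = NO-GO - GO = 97.974 - 97.565 = 0.4090

0.4090


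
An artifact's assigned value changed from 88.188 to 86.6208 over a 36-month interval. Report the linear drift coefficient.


rate = (v2 - v1) / months
= (86.6208 - 88.188) / 36
= -1.5672 / 36
= -0.0435

-0.0435


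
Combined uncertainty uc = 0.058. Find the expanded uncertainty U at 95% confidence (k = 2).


U = k * uc
U = 2 * 0.058
U = 0.1160

0.1160


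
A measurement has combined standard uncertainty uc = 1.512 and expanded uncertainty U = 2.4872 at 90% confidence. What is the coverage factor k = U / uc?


k = U / uc
k = 2.4872 / 1.512
k = 1.645

1.645


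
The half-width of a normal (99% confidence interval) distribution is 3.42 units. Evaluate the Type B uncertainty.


u_B = half_width / 2.576
u_B = 3.42 / 2.576
u_B = 1.3276

1.3276


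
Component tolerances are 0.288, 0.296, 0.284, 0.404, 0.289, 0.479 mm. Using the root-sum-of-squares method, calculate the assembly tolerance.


RSS = sqrt(0.288^2 + 0.296^2 + 0.284^2 + 0.404^2 + 0.289^2 + 0.479^2)
= sqrt(0.727394)
= 0.8529

0.8529


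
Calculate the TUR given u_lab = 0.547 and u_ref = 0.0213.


TUR = u_lab / u_ref
= 0.547 / 0.0213
= 25.6808

25.6808


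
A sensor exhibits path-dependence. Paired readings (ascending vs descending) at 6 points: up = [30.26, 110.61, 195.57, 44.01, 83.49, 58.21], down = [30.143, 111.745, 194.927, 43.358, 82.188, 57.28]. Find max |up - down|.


|30.26 - 30.143| = 0.1170
|110.61 - 111.745| = 1.1350
|195.57 - 194.927| = 0.6430
|44.01 - 43.358| = 0.6520
|83.49 - 82.188| = 1.3020
|58.21 - 57.28| = 0.9300
hysteresis = max(diffs) = 1.3020

1.3020


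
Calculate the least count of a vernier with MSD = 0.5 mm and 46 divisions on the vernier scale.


LC = MSD / n_div
= 0.5 / 46
= 0.0109

0.0109


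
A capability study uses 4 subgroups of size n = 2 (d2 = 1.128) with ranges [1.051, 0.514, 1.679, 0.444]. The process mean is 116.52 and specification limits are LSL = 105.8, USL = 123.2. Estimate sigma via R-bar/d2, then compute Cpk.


R_bar = (1.051 + 0.514 + 1.679 + 0.444) / 4 = 0.922
sigma = R_bar / d2 = 0.922 / 1.128 = 0.81737589
Cp = (USL - LSL)/(6*sigma) = (123.2 - 105.8)/(6*0.81737589) = 3.5479
Cpu = (123.2 - 116.52)/(3*0.81737589) = 2.7242
Cpl = (116.52 - 105.8)/(3*0.81737589) = 4.3717
Cpk = min(Cpu, Cpl) = 2.7242

2.7242


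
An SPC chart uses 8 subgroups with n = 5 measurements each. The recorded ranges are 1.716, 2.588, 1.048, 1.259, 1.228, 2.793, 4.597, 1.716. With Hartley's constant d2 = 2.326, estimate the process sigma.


R_bar = (1.716 + 2.588 + 1.048 + 1.259 + 1.228 + 2.793 + 4.597 + 1.716) / 8
R_bar = 16.945 / 8 = 2.118125
sigma_hat = R_bar / d2 = 2.118125 / 2.326 = 0.9106

0.9106


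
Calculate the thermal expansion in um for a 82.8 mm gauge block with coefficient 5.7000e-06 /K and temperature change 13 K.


dL = L * alpha * dT
= 82.8 * 5.7000e-06 * 13
= 0.0061355 mm
dL_um = 0.0061355 * 1000 = 6.1355 um

6.1355


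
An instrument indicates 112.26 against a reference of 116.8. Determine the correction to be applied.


Correction = standard - reading
= 116.8 - 112.26
= 4.5400

4.5400


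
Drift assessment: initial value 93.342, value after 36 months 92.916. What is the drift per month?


rate = (v2 - v1) / months
= (92.916 - 93.342) / 36
= -0.4260 / 36
= -0.0118

-0.0118


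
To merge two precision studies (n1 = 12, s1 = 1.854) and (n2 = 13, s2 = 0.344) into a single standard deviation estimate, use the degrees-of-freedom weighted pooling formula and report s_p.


s_p = sqrt(((n1-1)*s1^2 + (n2-1)*s2^2) / (n1+n2-2))
numerator = (12-1)*1.854^2 + (13-1)*0.344^2 = 37.810476 + 1.420032 = 39.230508
denominator = 12 + 13 - 2 = 23
s_p^2 = 39.230508 / 23 = 1.7056743
s_p = sqrt(1.7056743) = 1.3060

1.3060


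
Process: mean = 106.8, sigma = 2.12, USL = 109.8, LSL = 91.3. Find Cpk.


Cpu = (USL - mean) / (3*sigma) = (109.8 - 106.8) / (3*2.12) = 0.4717
Cpl = (mean - LSL) / (3*sigma) = (106.8 - 91.3) / (3*2.12) = 2.4371
Cpk = min(Cpu, Cpl) = 0.4717

0.4717


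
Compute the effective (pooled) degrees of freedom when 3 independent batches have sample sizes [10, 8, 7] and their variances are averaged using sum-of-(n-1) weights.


nu = sum_i (n_i - 1)
nu = ((10 - 1) + (8 - 1) + (7 - 1))
nu = 9 + 7 + 6
nu = 22

22


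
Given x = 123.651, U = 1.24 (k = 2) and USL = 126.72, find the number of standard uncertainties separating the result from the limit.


u = U / k = 1.24 / 2 = 0.62
margin = |USL - x| = |126.72 - 123.651| = 3.069
z = margin / u = 3.069 / 0.62
z = 4.9500

4.9500


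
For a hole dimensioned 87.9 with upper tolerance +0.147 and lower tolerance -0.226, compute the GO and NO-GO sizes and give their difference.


GO = nominal - lower_tol (smallest hole = maximum material condition)
GO = 87.9 - 0.226 = 87.674
NO-GO = nominal + upper_tol (largest hole = least material condition)
NO-GO = 87.9 + 0.147 = 88.047
spread = NO-GO - GO = 88.047 - 87.674 = 0.3730

0.3730


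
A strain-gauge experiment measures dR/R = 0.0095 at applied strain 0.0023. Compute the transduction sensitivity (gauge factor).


GF = (dR/R) / epsilon
= 0.0095 / 0.0023
= 4.1304

4.1304


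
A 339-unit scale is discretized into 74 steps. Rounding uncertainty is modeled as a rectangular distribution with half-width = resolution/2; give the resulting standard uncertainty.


resolution = range / divisions
resolution = 339 / 74 = 4.5810811
u_res = resolution / (2*sqrt(3))
u_res = 4.5810811 / 3.4641016
u_res = 1.3224

1.3224


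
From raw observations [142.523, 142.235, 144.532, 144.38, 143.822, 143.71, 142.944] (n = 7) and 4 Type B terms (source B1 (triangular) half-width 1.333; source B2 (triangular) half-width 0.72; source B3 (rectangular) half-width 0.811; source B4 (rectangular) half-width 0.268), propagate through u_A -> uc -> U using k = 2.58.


mean = (142.523 + 142.235 + 144.532 + 144.38 + 143.822 + 143.71 + 142.944) / 7 = 143.4494286
s = sqrt(sum((x - mean)^2)/(n-1)) = 0.89751469
u_A = s / sqrt(n) = 0.89751469 / sqrt(7) = 0.33922867
u_B1 = 1.333 / sqrt(6) = 0.54419497
u_B2 = 0.72 / sqrt(6) = 0.29393877
u_B3 = 0.811 / sqrt(3) = 0.46823107
u_B4 = 0.268 / sqrt(3) = 0.15472987
uc = sqrt(0.33922867^2 + 0.54419497^2 + 0.29393877^2 + 0.46823107^2 + 0.15472987^2) = 0.86070083
U = k * uc = 2.58 * 0.86070083
U = 2.2206

2.2206


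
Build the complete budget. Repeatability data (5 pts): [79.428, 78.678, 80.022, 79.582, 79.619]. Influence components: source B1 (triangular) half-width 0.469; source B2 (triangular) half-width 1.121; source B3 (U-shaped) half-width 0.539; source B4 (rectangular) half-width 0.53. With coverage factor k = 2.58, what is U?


mean = (79.428 + 78.678 + 80.022 + 79.582 + 79.619) / 5 = 79.4658
s = sqrt(sum((x - mean)^2)/(n-1)) = 0.49203374
u_A = s / sqrt(n) = 0.49203374 / sqrt(5) = 0.22004418
u_B1 = 0.469 / sqrt(6) = 0.19146845
u_B2 = 1.121 / sqrt(6) = 0.45764633
u_B3 = 0.539 / sqrt(2) = 0.38113056
u_B4 = 0.53 / sqrt(3) = 0.30599564
uc = sqrt(0.22004418^2 + 0.19146845^2 + 0.45764633^2 + 0.38113056^2 + 0.30599564^2) = 0.7303517
U = k * uc = 2.58 * 0.7303517
U = 1.8843

1.8843


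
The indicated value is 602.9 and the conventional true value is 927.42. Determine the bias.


Systematic error = measured - true
= 602.9 - 927.42
= -324.5200

-324.5200


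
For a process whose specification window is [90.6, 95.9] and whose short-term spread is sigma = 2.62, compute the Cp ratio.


Cp = (USL - LSL) / (6 * sigma)
= (95.9 - 90.6) / (6 * 2.62)
= 5.3000 / 15.7200
= 0.3372

0.3372


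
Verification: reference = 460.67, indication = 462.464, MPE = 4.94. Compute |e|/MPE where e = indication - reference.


e = indication - reference = 462.464 - 460.67 = 1.7940
|e| = 1.7940
ratio = |e| / MPE = 1.7940 / 4.94
ratio = 0.3632

0.3632


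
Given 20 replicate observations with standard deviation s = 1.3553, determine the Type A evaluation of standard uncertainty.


u_A = s / sqrt(n)
u_A = 1.3553 / sqrt(20)
u_A = 1.3553 / 4.472136
u_A = 0.3031

0.3031


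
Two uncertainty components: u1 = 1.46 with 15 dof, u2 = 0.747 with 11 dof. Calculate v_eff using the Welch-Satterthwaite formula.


uc = sqrt(u1^2 + u2^2) = sqrt(1.46^2 + 0.747^2) = 1.6400027
v_eff = uc^4 / (u1^4/v1 + u2^4/v2)
= 1.6400027^4 / (1.46^4/15 + 0.747^4/11)
= 7.2339958 / 0.3312213
v_eff = 21.8404

21.8404


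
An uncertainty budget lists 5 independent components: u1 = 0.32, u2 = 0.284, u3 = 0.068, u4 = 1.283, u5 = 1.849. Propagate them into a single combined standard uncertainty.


uc = sqrt(0.32^2 + 0.284^2 + 0.068^2 + 1.283^2 + 1.849^2)
uc = sqrt(5.25257)
uc = 2.2918

2.2918


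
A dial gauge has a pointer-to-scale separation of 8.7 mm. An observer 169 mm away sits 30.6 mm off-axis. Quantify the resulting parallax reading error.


error = h * offset / d
= 8.7 * 30.6 / 169
= 1.5753

1.5753


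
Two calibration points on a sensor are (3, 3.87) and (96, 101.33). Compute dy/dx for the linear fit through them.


slope = (y2 - y1) / (x2 - x1)
= (101.33 - 3.87) / (96 - 3)
= 97.4600 / 93
= 1.0480

1.0480


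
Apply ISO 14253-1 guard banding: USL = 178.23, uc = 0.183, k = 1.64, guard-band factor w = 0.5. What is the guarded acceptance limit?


U = k * uc = 1.64 * 0.183 = 0.30012
guard band g = w * U = 0.5 * 0.30012 = 0.15006
AL = USL - g = 178.23 - 0.15006
AL = 178.0799

178.0799


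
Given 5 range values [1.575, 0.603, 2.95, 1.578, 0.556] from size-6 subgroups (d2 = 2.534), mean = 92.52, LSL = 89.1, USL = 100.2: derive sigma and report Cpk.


R_bar = (1.575 + 0.603 + 2.95 + 1.578 + 0.556) / 5 = 1.4524
sigma = R_bar / d2 = 1.4524 / 2.534 = 0.57316496
Cp = (USL - LSL)/(6*sigma) = (100.2 - 89.1)/(6*0.57316496) = 3.2277
Cpu = (100.2 - 92.52)/(3*0.57316496) = 4.4664
Cpl = (92.52 - 89.1)/(3*0.57316496) = 1.9890
Cpk = min(Cpu, Cpl) = 1.9890

1.9890


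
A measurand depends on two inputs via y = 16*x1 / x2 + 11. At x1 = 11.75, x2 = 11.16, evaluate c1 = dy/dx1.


y = 16*x1 / x2 + 11
dy/dx1 = 16/x2
Evaluate at x2 = 11.16: c1 = 16 / 11.16
c1 = 1.4337

1.4337


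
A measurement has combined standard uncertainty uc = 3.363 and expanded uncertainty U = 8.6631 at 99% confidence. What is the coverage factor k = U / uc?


k = U / uc
k = 8.6631 / 3.363
k = 2.576

2.576


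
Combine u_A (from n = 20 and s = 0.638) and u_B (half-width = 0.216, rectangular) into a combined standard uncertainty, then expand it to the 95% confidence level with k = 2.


u_A = s / sqrt(n) = 0.638 / sqrt(20) = 0.14266114
u_B = half_width / sqrt(3) = 0.216 / sqrt(3) = 0.12470766
uc = sqrt(u_A^2 + u_B^2) = sqrt(0.14266114^2 + 0.12470766^2) = 0.18948404
U = k * uc = 2 * 0.18948404
U = 0.3790

0.3790


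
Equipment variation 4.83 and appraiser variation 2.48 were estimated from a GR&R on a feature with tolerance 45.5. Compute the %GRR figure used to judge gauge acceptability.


GRR = sqrt(EV^2 + AV^2) = sqrt(4.83^2 + 2.48^2) = 5.4294843
%GRR = GRR / tol * 100 = 5.4294843 / 45.5 * 100
%GRR = 11.9329

11.9329


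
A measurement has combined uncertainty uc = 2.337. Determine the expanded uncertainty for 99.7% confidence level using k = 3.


U = k * uc
U = 3 * 2.337
U = 7.0110

7.0110


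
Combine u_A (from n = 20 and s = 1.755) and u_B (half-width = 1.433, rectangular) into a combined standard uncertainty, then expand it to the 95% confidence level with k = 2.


u_A = s / sqrt(n) = 1.755 / sqrt(20) = 0.39242993
u_B = half_width / sqrt(3) = 1.433 / sqrt(3) = 0.82734294
uc = sqrt(u_A^2 + u_B^2) = sqrt(0.39242993^2 + 0.82734294^2) = 0.91569514
U = k * uc = 2 * 0.91569514
U = 1.8314

1.8314


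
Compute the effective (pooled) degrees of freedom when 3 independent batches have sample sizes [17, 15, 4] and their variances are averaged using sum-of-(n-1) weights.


nu = sum_i (n_i - 1)
nu = ((17 - 1) + (15 - 1) + (4 - 1))
nu = 16 + 14 + 3
nu = 33

33


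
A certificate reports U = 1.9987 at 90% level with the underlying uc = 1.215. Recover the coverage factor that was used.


k = U / uc
k = 1.9987 / 1.215
k = 1.645

1.645


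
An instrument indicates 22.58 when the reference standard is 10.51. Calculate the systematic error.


Systematic error = measured - true
= 22.58 - 10.51
= 12.0700

12.0700


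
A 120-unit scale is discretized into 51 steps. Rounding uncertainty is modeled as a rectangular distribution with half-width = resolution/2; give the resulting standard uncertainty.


resolution = range / divisions
resolution = 120 / 51 = 2.3529412
u_res = resolution / (2*sqrt(3))
u_res = 2.3529412 / 3.4641016
u_res = 0.6792

0.6792


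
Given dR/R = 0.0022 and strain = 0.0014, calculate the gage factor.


GF = (dR/R) / epsilon
= 0.0022 / 0.0014
= 1.5714

1.5714


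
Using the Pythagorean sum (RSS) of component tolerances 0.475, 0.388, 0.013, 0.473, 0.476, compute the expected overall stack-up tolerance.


RSS = sqrt(0.475^2 + 0.388^2 + 0.013^2 + 0.473^2 + 0.476^2)
= sqrt(0.826643)
= 0.9092

0.9092


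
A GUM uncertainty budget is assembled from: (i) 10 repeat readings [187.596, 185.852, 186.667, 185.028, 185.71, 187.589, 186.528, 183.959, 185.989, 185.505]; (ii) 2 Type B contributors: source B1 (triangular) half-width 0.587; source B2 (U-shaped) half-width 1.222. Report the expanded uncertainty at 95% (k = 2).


mean = (187.596 + 185.852 + 186.667 + 185.028 + 185.71 + 187.589 + 186.528 + 183.959 + 185.989 + 185.505) / 10 = 186.0423
s = sqrt(sum((x - mean)^2)/(n-1)) = 1.1175137
u_A = s / sqrt(n) = 1.1175137 / sqrt(10) = 0.35338886
u_B1 = 0.587 / sqrt(6) = 0.23964175
u_B2 = 1.222 / sqrt(2) = 0.86408449
uc = sqrt(0.35338886^2 + 0.23964175^2 + 0.86408449^2) = 0.96382253
U = k * uc = 2 * 0.96382253
U = 1.9276

1.9276


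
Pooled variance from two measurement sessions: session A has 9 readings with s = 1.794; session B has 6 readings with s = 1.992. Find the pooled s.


s_p = sqrt(((n1-1)*s1^2 + (n2-1)*s2^2) / (n1+n2-2))
numerator = (9-1)*1.794^2 + (6-1)*1.992^2 = 25.747488 + 19.84032 = 45.587808
denominator = 9 + 6 - 2 = 13
s_p^2 = 45.587808 / 13 = 3.5067545
s_p = sqrt(3.5067545) = 1.8726

1.8726


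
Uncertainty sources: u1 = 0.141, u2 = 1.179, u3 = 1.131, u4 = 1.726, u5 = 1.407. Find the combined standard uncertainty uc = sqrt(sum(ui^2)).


uc = sqrt(0.141^2 + 1.179^2 + 1.131^2 + 1.726^2 + 1.407^2)
uc = sqrt(7.647808)
uc = 2.7655

2.7655


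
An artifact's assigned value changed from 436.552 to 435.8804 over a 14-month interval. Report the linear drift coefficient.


rate = (v2 - v1) / months
= (435.8804 - 436.552) / 14
= -0.6716 / 14
= -0.0480

-0.0480


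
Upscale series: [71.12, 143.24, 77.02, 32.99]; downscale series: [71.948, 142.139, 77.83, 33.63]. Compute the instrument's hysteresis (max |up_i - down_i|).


|71.12 - 71.948| = 0.8280
|143.24 - 142.139| = 1.1010
|77.02 - 77.83| = 0.8100
|32.99 - 33.63| = 0.6400
hysteresis = max(diffs) = 1.1010

1.1010


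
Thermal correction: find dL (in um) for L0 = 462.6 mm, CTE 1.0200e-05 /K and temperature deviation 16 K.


dL = L * alpha * dT
= 462.6 * 1.0200e-05 * 16
= 0.0754963 mm
dL_um = 0.0754963 * 1000 = 75.4963 um

75.4963


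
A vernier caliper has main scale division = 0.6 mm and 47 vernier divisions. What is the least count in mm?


LC = MSD / n_div
= 0.6 / 47
= 0.0128

0.0128
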